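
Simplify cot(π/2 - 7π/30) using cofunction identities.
cot(π/2 - 7π/30) = tan(7π/30)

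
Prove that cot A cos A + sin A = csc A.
LHS = cos²A/sin A + sin A = (cos²A + sin²A)/sin A = 1/sin A = csc A = RHS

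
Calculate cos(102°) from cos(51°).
cos(102°) = cos²51° - sin²51° = -0.2079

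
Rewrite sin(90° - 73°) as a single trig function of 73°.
sin(90° - 73°) = cos(73°)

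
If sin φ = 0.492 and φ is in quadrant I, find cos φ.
cos φ = 0.8706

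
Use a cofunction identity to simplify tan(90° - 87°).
tan(90° - 87°) = cot(87°)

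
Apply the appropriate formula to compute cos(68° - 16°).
cos(68° - 16°) = cos 68° cos 16° + sin 68° sin 16° = 0.6157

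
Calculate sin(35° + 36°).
sin(35° + 36°) = sin 35° cos 36° + cos 35° sin 36° = 0.9455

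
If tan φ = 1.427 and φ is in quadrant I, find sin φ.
sin φ = 0.8189 (using tan²φ + 1 = sec²φ)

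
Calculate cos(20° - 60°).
cos(20° - 60°) = cos 20° cos 60° + sin 20° sin 60° = 0.766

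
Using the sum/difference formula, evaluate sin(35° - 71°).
sin(35° - 71°) = sin 35° cos 71° - cos 35° sin 71° = -0.5878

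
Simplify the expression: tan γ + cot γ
tan γ + cot γ = sec γ csc γ (using Quotient identities)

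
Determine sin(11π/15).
sin(11π/15) = 0.7431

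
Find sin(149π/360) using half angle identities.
sin(149π/360) = √((1 - cos 149π/180)/2) = 0.9636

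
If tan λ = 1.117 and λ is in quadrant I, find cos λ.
cos λ = 0.667 (using tan²λ + 1 = sec²λ)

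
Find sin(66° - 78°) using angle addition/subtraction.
sin(66° - 78°) = sin 66° cos 78° - cos 66° sin 78° = -0.2079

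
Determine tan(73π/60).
tan(73π/60) = 0.8098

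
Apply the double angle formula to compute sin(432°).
sin(432°) = 2 sin 216° cos 216° = 0.9511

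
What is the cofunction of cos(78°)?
cos(78°) = sin(90° - 78°) = sin(12°)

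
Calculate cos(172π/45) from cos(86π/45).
cos(172π/45) = cos²86π/45 - sin²86π/45 = 0.848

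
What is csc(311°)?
csc(311°) = -1.325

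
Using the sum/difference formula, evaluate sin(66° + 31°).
sin(66° + 31°) = sin 66° cos 31° + cos 66° sin 31° = 0.9925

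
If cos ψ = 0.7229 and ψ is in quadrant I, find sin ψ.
sin ψ = 0.691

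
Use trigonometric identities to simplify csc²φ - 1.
csc²φ - 1 = cot²φ (using Pythagorean identity)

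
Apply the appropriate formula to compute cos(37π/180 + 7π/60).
cos(37π/180 + 7π/60) = cos 37π/180 cos 7π/60 - sin 37π/180 sin 7π/60 = 0.5299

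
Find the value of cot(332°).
cot(332°) = -1.881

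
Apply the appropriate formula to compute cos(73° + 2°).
cos(73° + 2°) = cos 73° cos 2° - sin 73° sin 2° = (√6-√2)/4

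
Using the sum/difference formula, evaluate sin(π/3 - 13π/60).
sin(π/3 - 13π/60) = sin π/3 cos 13π/60 - cos π/3 sin 13π/60 = 0.3584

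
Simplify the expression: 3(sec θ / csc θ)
3(sec θ / csc θ) = 3(tan θ) (using Reciprocal identities)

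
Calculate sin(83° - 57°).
sin(83° - 57°) = sin 83° cos 57° - cos 83° sin 57° = 0.4384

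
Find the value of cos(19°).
cos(19°) = 0.9455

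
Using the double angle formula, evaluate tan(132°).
tan(132°) = 2 tan 66° / (1 - tan²66°) = -1.111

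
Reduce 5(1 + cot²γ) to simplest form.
5(1 + cot²γ) = 5(csc²γ) (using Pythagorean identity)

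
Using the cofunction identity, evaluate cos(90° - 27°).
cos(90° - 27°) = sin(27°) = 0.454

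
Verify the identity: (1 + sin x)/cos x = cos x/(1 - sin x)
LHS = (1 + sin x)(1 - sin x) / (cos x(1 - sin x)) = (1 - sin²x) / (cos x(1 - sin x)) = cos²x / (cos x(1 - sin x)) = cos x/(1 - sin x) = RHS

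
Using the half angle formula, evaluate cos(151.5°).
cos(151.5°) = -√((1 + cos 303°)/2) = -0.8788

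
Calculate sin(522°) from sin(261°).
sin(522°) = 2 sin 261° cos 261° = 0.309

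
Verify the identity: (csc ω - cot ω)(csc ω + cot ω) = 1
LHS = csc²ω - cot²ω = (1 + cot²ω) - cot²ω = 1 = RHS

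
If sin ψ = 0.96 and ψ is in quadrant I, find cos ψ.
cos ψ = 0.28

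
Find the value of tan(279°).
tan(279°) = -6.314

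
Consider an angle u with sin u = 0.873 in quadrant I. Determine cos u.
cos u = √(1 - sin²u) = 0.4877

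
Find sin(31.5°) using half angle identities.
sin(31.5°) = √((1 - cos 63°)/2) = 0.5225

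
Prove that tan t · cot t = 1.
LHS = (sin t/cos t) · (cos t/sin t) = 1 = RHS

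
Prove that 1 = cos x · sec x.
RHS = cos x · (1/cos x) = 1 = LHS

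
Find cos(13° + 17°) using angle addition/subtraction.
cos(13° + 17°) = cos 13° cos 17° - sin 13° sin 17° = √3/2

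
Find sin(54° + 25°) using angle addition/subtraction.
sin(54° + 25°) = sin 54° cos 25° + cos 54° sin 25° = 0.9816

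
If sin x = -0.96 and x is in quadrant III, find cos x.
cos x = -0.28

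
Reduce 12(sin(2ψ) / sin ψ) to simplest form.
12(sin(2ψ) / sin ψ) = 12(2 cos ψ) (using Double angle)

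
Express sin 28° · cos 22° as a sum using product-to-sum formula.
sin 28° cos 22° = (1/2)[sin(28°+22°) + sin(28°-22°)]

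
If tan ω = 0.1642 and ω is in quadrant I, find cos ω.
cos ω = 0.9868 (using tan²ω + 1 = sec²ω)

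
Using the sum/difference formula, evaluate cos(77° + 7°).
cos(77° + 7°) = cos 77° cos 7° - sin 77° sin 7° = 0.1045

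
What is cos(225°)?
cos(225°) = -√2/2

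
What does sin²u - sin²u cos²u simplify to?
sin²u - sin²u cos²u = sin⁴u (using Factoring)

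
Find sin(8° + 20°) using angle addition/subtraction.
sin(8° + 20°) = sin 8° cos 20° + cos 8° sin 20° = 0.4695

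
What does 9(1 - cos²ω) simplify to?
9(1 - cos²ω) = 9(sin²ω) (using Pythagorean identity)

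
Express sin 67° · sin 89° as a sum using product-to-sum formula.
sin 67° sin 89° = (1/2)[cos(67°-89°) - cos(67°+89°)]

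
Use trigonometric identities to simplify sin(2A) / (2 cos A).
sin(2A) / (2 cos A) = sin A (using Double angle)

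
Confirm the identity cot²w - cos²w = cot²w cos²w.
LHS = cos²w/sin²w - cos²w = cos²w(1/sin²w - 1) = cos²w · (1 - sin²w)/sin²w = cos²w · cos²w/sin²w = cos²w · cot²w = RHS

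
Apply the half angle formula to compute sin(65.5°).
sin(65.5°) = √((1 - cos 131°)/2) = 0.91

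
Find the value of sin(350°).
sin(350°) = -0.1736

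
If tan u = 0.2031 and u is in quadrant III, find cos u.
cos u = -0.98 (using tan²u + 1 = sec²u)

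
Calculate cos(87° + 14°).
cos(87° + 14°) = cos 87° cos 14° - sin 87° sin 14° = -0.1908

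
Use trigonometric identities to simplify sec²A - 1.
sec²A - 1 = tan²A (using Pythagorean identity)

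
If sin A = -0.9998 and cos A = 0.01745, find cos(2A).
cos(2A) = cos²A - sin²A = -0.9993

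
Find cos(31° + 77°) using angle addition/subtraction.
cos(31° + 77°) = cos 31° cos 77° - sin 31° sin 77° = -0.309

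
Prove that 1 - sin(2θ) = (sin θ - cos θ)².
RHS = sin²θ - 2 sin θ cos θ + cos²θ = (sin²θ + cos²θ) - 2 sin θ cos θ = 1 - sin(2θ) = LHS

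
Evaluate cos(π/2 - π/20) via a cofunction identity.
cos(π/2 - π/20) = sin(π/20) = 0.1564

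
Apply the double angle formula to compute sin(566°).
sin(566°) = 2 sin 283° cos 283° = -0.4384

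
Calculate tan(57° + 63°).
tan(57° + 63°) = (tan 57° + tan 63°)/(1 - tan 57° tan 63°) = -√3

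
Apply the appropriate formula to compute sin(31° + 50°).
sin(31° + 50°) = sin 31° cos 50° + cos 31° sin 50° = 0.9877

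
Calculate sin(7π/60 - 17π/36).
sin(7π/60 - 17π/36) = sin 7π/60 cos 17π/36 - cos 7π/60 sin 17π/36 = -0.8988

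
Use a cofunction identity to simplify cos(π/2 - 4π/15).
cos(π/2 - 4π/15) = sin(4π/15)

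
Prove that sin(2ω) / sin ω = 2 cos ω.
LHS = 2 sin ω cos ω / sin ω = 2 cos ω = RHS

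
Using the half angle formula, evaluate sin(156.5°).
sin(156.5°) = √((1 - cos 313°)/2) = 0.3987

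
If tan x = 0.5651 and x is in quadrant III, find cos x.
cos x = -0.8706 (using tan²x + 1 = sec²x)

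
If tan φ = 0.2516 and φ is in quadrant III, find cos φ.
cos φ = -0.9698 (using tan²φ + 1 = sec²φ)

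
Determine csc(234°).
csc(234°) = -1.236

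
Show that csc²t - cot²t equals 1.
LHS = 1/sin²t - cos²t/sin²t = (1 - cos²t)/sin²t = sin²t/sin²t = 1 = RHS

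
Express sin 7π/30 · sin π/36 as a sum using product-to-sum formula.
sin 7π/30 sin π/36 = (1/2)[cos(7π/30-π/36) - cos(7π/30+π/36)]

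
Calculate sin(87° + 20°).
sin(87° + 20°) = sin 87° cos 20° + cos 87° sin 20° = 0.9563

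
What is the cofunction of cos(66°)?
cos(66°) = sin(90° - 66°) = sin(24°)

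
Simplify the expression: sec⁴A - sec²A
sec⁴A - sec²A = tan⁴A + tan²A (using Pythagorean)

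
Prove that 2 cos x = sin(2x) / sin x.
RHS = 2 sin x cos x / sin x = 2 cos x = LHS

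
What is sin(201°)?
sin(201°) = -0.3584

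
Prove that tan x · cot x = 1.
LHS = (sin x/cos x) · (cos x/sin x) = 1 = RHS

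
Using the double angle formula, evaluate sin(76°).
sin(76°) = 2 sin 38° cos 38° = 0.9703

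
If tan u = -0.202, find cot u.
cot u = 1/tan u = -4.95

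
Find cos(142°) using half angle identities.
cos(142°) = -√((1 + cos 284°)/2) = -0.788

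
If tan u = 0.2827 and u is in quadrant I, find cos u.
cos u = 0.9623 (using tan²u + 1 = sec²u)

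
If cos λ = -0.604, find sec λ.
sec λ = 1/cos λ = -1.656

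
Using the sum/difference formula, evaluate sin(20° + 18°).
sin(20° + 18°) = sin 20° cos 18° + cos 20° sin 18° = 0.6157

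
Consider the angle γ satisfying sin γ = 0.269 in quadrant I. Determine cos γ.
cos γ = √(1 - sin²γ) = 0.9631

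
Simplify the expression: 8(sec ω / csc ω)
8(sec ω / csc ω) = 8(tan ω) (using Reciprocal identities)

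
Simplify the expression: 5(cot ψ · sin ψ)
5(cot ψ · sin ψ) = 5(cos ψ) (using Quotient identity)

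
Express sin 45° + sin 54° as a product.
sin 45° + sin 54° = 2 sin(49.5°) cos(-4.5°)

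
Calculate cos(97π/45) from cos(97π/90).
cos(97π/45) = 2cos²97π/90 - 1 = 0.8829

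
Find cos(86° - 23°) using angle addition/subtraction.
cos(86° - 23°) = cos 86° cos 23° + sin 86° sin 23° = 0.454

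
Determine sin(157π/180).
sin(157π/180) = 0.3907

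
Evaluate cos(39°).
cos(39°) = 0.7771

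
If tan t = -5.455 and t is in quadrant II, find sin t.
sin t = 0.9836 (using tan²t + 1 = sec²t)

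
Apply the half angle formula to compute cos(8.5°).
cos(8.5°) = √((1 + cos 17°)/2) = 0.989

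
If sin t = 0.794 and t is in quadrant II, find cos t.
cos t = -0.6079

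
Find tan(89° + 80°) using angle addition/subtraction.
tan(89° + 80°) = (tan 89° + tan 80°)/(1 - tan 89° tan 80°) = -0.1944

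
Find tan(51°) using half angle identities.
tan(51°) = sin 102° / (1 + cos 102°) = 1.235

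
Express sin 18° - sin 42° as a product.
sin 18° - sin 42° = 2 cos(30°) sin(-12°)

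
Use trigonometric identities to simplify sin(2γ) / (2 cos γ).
sin(2γ) / (2 cos γ) = sin γ (using Double angle)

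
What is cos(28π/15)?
cos(28π/15) = 0.9135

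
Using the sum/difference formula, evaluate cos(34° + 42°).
cos(34° + 42°) = cos 34° cos 42° - sin 34° sin 42° = 0.2419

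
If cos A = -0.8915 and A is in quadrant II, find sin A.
sin A = 0.453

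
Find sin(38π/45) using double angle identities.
sin(38π/45) = 2 sin 19π/45 cos 19π/45 = 0.4695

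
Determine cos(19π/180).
cos(19π/180) = 0.9455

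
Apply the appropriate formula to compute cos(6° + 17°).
cos(6° + 17°) = cos 6° cos 17° - sin 6° sin 17° = 0.9205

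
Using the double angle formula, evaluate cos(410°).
cos(410°) = 2cos²205° - 1 = 0.6428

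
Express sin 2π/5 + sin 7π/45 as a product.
sin 2π/5 + sin 7π/45 = 2 sin(5π/18) cos(11π/90)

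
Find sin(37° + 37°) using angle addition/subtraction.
sin(37° + 37°) = sin 37° cos 37° + cos 37° sin 37° = 0.9613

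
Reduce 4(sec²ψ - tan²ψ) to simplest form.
4(sec²ψ - tan²ψ) = 4 (using Pythagorean identity)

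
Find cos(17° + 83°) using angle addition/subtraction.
cos(17° + 83°) = cos 17° cos 83° - sin 17° sin 83° = -0.1736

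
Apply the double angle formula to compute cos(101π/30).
cos(101π/30) = cos²101π/60 - sin²101π/60 = -0.4067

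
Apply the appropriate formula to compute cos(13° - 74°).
cos(13° - 74°) = cos 13° cos 74° + sin 13° sin 74° = 0.4848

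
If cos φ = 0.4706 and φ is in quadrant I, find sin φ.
sin φ = 0.8823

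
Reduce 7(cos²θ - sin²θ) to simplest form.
7(cos²θ - sin²θ) = 7(cos(2θ)) (using Double angle)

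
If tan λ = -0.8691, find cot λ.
cot λ = 1/tan λ = -1.151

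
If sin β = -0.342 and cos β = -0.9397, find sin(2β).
sin(2β) = 2 sin β cos β = 0.6428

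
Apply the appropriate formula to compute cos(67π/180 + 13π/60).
cos(67π/180 + 13π/60) = cos 67π/180 cos 13π/60 - sin 67π/180 sin 13π/60 = -0.2756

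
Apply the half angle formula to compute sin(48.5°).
sin(48.5°) = √((1 - cos 97°)/2) = 0.749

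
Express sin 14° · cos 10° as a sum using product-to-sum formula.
sin 14° cos 10° = (1/2)[sin(14°+10°) + sin(14°-10°)]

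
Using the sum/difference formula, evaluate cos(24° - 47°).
cos(24° - 47°) = cos 24° cos 47° + sin 24° sin 47° = 0.9205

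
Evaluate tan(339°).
tan(339°) = -0.3839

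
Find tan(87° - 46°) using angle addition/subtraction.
tan(87° - 46°) = (tan 87° - tan 46°)/(1 + tan 87° tan 46°) = 0.8693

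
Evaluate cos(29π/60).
cos(29π/60) = 0.05234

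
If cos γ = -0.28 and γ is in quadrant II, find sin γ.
sin γ = 0.96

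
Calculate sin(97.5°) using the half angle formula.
sin(97.5°) = √((1 - cos 195°)/2) = 0.9914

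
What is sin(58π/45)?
sin(58π/45) = -0.788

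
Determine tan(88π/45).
tan(88π/45) = -0.1405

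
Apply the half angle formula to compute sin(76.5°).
sin(76.5°) = √((1 - cos 153°)/2) = 0.9724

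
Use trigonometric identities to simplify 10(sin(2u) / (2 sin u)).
10(sin(2u) / (2 sin u)) = 10(cos u) (using Double angle)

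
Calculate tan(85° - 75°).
tan(85° - 75°) = (tan 85° - tan 75°)/(1 + tan 85° tan 75°) = 0.1763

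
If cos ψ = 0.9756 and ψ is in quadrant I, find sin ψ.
sin ψ = 0.2196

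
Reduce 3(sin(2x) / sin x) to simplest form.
3(sin(2x) / sin x) = 3(2 cos x) (using Double angle)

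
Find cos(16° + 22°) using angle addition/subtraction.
cos(16° + 22°) = cos 16° cos 22° - sin 16° sin 22° = 0.788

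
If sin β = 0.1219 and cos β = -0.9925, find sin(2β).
sin(2β) = 2 sin β cos β = -0.242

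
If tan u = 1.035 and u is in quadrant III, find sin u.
sin u = -0.7192 (using tan²u + 1 = sec²u)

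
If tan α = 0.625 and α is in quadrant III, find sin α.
sin α = -0.53 (using tan²α + 1 = sec²α)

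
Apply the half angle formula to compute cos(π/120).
cos(π/120) = √((1 + cos π/60)/2) = 0.9997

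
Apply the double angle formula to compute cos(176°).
cos(176°) = cos²88° - sin²88° = -0.9976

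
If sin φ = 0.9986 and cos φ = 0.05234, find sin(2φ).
sin(2φ) = 2 sin φ cos φ = 0.1045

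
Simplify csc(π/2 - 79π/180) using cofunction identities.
csc(π/2 - 79π/180) = sec(79π/180)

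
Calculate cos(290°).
cos(290°) = 0.342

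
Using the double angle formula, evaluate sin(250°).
sin(250°) = 2 sin 125° cos 125° = -0.9397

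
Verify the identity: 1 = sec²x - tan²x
RHS = 1/cos²x - sin²x/cos²x = (1 - sin²x)/cos²x = cos²x/cos²x = 1 = LHS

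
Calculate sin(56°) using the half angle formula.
sin(56°) = √((1 - cos 112°)/2) = 0.829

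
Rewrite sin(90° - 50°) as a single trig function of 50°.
sin(90° - 50°) = cos(50°)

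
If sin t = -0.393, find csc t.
csc t = 1/sin t = -2.545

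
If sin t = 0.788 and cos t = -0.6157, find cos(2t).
cos(2t) = cos²t - sin²t = -0.2419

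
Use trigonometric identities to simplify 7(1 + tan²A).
7(1 + tan²A) = 7(sec²A) (using Pythagorean identity)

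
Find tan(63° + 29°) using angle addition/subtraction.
tan(63° + 29°) = (tan 63° + tan 29°)/(1 - tan 63° tan 29°) = -28.64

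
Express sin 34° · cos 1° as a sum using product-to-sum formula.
sin 34° cos 1° = (1/2)[sin(34°+1°) + sin(34°-1°)]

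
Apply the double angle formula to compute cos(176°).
cos(176°) = cos²88° - sin²88° = -0.9976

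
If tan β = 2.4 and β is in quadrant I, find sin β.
sin β = 0.9231 (using tan²β + 1 = sec²β)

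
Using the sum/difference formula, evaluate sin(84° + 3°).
sin(84° + 3°) = sin 84° cos 3° + cos 84° sin 3° = 0.9986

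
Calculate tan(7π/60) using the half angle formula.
tan(7π/60) = sin 7π/30 / (1 + cos 7π/30) = 0.3839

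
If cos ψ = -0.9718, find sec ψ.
sec ψ = 1/cos ψ = -1.029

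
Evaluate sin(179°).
sin(179°) = 0.01745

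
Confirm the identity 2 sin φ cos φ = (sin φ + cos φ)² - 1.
RHS = sin²φ + 2 sin φ cos φ + cos²φ - 1 = (sin²φ + cos²φ) + 2 sin φ cos φ - 1 = 1 + 2 sin φ cos φ - 1 = 2 sin φ cos φ = LHS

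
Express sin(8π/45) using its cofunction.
sin(8π/45) = cos(π/2 - 8π/45) = cos(29π/90)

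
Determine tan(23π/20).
tan(23π/20) = 0.5095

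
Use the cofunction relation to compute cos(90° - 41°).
cos(90° - 41°) = sin(41°) = 0.6561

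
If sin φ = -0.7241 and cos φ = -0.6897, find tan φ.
tan φ = sin φ / cos φ = 1.05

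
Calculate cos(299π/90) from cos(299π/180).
cos(299π/90) = cos²299π/180 - sin²299π/180 = -0.5299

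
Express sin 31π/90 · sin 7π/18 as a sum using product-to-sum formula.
sin 31π/90 sin 7π/18 = (1/2)[cos(31π/90-7π/18) - cos(31π/90+7π/18)]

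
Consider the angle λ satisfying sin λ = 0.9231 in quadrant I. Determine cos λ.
cos λ = √(1 - sin²λ) = 0.3846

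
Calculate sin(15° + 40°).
sin(15° + 40°) = sin 15° cos 40° + cos 15° sin 40° = 0.8192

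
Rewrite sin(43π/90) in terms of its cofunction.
sin(43π/90) = cos(π/2 - 43π/90) = cos(π/45)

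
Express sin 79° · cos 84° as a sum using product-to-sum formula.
sin 79° cos 84° = (1/2)[sin(79°+84°) + sin(79°-84°)]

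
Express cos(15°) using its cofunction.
cos(15°) = sin(90° - 15°) = sin(75°)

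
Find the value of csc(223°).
csc(223°) = -1.466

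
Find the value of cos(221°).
cos(221°) = -0.7547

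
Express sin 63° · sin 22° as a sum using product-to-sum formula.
sin 63° sin 22° = (1/2)[cos(63°-22°) - cos(63°+22°)]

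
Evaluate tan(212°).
tan(212°) = 0.6249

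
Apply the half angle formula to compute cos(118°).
cos(118°) = -√((1 + cos 236°)/2) = -0.4695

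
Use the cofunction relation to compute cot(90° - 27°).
cot(90° - 27°) = tan(27°) = 0.5095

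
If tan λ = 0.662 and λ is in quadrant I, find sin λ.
sin λ = 0.552 (using tan²λ + 1 = sec²λ)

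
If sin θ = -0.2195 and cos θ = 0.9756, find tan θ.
tan θ = sin θ / cos θ = -0.225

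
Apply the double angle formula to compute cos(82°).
cos(82°) = cos²41° - sin²41° = 0.1392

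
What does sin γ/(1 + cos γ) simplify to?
sin γ/(1 + cos γ) = tan(γ/2) (using Half angle)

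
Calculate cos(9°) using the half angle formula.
cos(9°) = √((1 + cos 18°)/2) = 0.9877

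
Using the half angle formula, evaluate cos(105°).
cos(105°) = -√((1 + cos 210°)/2) = -(√6-√2)/4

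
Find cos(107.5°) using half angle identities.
cos(107.5°) = -√((1 + cos 215°)/2) = -0.3007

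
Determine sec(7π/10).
sec(7π/10) = -1.701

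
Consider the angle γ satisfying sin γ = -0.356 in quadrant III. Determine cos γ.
cos γ = ±√(1 - sin²γ) = -0.9345 (negative in QIII)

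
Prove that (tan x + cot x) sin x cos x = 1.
LHS = (sin x/cos x + cos x/sin x) sin x cos x = ((sin²x + cos²x)/(sin x cos x)) · sin x cos x = sin²x + cos²x = 1 = RHS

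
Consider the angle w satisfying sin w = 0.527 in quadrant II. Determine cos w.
cos w = ±√(1 - sin²w) = -0.8499 (negative in QII)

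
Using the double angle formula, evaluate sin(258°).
sin(258°) = 2 sin 129° cos 129° = -0.9781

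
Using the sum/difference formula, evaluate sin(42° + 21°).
sin(42° + 21°) = sin 42° cos 21° + cos 42° sin 21° = 0.891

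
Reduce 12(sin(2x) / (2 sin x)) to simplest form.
12(sin(2x) / (2 sin x)) = 12(cos x) (using Double angle)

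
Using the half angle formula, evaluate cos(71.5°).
cos(71.5°) = √((1 + cos 143°)/2) = 0.3173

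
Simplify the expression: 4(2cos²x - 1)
4(2cos²x - 1) = 4(cos(2x)) (using Double angle)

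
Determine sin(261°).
sin(261°) = -0.9877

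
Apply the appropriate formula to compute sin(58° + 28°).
sin(58° + 28°) = sin 58° cos 28° + cos 58° sin 28° = 0.9976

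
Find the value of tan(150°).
tan(150°) = -√3/3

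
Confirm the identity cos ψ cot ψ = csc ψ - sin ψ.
RHS = 1/sin ψ - sin ψ = (1 - sin²ψ)/sin ψ = cos²ψ/sin ψ = cos ψ · (cos ψ/sin ψ) = cos ψ cot ψ = LHS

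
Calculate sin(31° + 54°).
sin(31° + 54°) = sin 31° cos 54° + cos 31° sin 54° = 0.9962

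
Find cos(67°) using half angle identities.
cos(67°) = √((1 + cos 134°)/2) = 0.3907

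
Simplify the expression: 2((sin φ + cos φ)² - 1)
2((sin φ + cos φ)² - 1) = 2(sin(2φ)) (using Pythagorean + double angle)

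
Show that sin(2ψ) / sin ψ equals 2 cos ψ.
LHS = 2 sin ψ cos ψ / sin ψ = 2 cos ψ = RHS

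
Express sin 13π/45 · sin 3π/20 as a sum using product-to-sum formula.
sin 13π/45 sin 3π/20 = (1/2)[cos(13π/45-3π/20) - cos(13π/45+3π/20)]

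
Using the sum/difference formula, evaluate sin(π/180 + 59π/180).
sin(π/180 + 59π/180) = sin π/180 cos 59π/180 + cos π/180 sin 59π/180 = √3/2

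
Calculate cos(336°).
cos(336°) = 0.9135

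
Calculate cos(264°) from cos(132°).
cos(264°) = cos²132° - sin²132° = -0.1045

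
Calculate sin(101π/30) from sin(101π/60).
sin(101π/30) = 2 sin 101π/60 cos 101π/60 = -0.9135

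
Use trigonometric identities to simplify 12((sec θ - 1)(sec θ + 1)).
12((sec θ - 1)(sec θ + 1)) = 12(tan²θ) (using Diff. of squares)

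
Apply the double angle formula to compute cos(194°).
cos(194°) = cos²97° - sin²97° = -0.9703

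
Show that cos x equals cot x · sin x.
RHS = (cos x/sin x) · sin x = cos x = LHS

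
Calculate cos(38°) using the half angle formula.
cos(38°) = √((1 + cos 76°)/2) = 0.788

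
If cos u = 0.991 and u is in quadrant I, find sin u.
sin u = 0.1339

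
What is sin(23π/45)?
sin(23π/45) = 0.9994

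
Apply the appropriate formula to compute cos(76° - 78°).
cos(76° - 78°) = cos 76° cos 78° + sin 76° sin 78° = 0.9994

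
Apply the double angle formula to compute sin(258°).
sin(258°) = 2 sin 129° cos 129° = -0.9781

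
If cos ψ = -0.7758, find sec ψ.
sec ψ = 1/cos ψ = -1.289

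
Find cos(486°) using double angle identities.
cos(486°) = cos²243° - sin²243° = -0.5878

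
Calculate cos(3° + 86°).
cos(3° + 86°) = cos 3° cos 86° - sin 3° sin 86° = 0.01745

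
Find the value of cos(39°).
cos(39°) = 0.7771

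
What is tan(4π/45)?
tan(4π/45) = 0.2867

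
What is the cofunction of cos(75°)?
cos(75°) = sin(90° - 75°) = sin(15°)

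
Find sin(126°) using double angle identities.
sin(126°) = 2 sin 63° cos 63° = 0.809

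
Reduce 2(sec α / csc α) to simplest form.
2(sec α / csc α) = 2(tan α) (using Reciprocal identities)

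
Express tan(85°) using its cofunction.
tan(85°) = cot(90° - 85°) = cot(5°)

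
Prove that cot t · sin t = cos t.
LHS = (cos t/sin t) · sin t = cos t = RHS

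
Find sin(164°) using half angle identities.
sin(164°) = √((1 - cos 328°)/2) = 0.2756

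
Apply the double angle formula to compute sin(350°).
sin(350°) = 2 sin 175° cos 175° = -0.1736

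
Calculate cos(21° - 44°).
cos(21° - 44°) = cos 21° cos 44° + sin 21° sin 44° = 0.9205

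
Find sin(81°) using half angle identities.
sin(81°) = √((1 - cos 162°)/2) = 0.9877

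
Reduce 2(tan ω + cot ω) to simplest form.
2(tan ω + cot ω) = 2(sec ω csc ω) (using Quotient identities)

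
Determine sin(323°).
sin(323°) = -0.6018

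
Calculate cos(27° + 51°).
cos(27° + 51°) = cos 27° cos 51° - sin 27° sin 51° = 0.2079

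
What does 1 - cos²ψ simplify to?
1 - cos²ψ = sin²ψ (using Pythagorean identity)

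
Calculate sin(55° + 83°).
sin(55° + 83°) = sin 55° cos 83° + cos 55° sin 83° = 0.6691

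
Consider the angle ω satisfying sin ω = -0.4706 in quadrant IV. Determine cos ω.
cos ω = √(1 - sin²ω) = 0.8823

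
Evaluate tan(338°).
tan(338°) = -0.404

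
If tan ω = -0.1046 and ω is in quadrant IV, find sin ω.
sin ω = -0.104 (using tan²ω + 1 = sec²ω)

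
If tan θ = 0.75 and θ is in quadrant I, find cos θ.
cos θ = 0.8 (using tan²θ + 1 = sec²θ)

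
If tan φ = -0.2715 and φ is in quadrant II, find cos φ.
cos φ = -0.9651 (using tan²φ + 1 = sec²φ)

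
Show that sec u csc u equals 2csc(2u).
RHS = 2/sin(2u) = 2/(2 sin u cos u) = 1/(sin u cos u) = (1/cos u)(1/sin u) = sec u csc u = LHS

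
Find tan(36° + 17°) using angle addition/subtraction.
tan(36° + 17°) = (tan 36° + tan 17°)/(1 - tan 36° tan 17°) = 1.327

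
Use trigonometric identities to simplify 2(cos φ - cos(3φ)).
2(cos φ - cos(3φ)) = 2(2 sin(2φ) sin φ) (using Sum-to-product)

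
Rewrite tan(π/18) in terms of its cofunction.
tan(π/18) = cot(π/2 - π/18) = cot(4π/9)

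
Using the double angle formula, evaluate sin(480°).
sin(480°) = 2 sin 240° cos 240° = √3/2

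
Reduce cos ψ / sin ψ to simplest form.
cos ψ / sin ψ = cot ψ (using Quotient identity)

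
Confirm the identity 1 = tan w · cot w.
RHS = (sin w/cos w) · (cos w/sin w) = 1 = LHS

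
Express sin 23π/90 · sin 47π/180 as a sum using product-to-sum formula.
sin 23π/90 sin 47π/180 = (1/2)[cos(23π/90-47π/180) - cos(23π/90+47π/180)]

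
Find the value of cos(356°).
cos(356°) = 0.9976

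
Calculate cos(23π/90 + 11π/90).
cos(23π/90 + 11π/90) = cos 23π/90 cos 11π/90 - sin 23π/90 sin 11π/90 = 0.3746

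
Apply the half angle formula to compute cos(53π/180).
cos(53π/180) = √((1 + cos 53π/90)/2) = 0.6018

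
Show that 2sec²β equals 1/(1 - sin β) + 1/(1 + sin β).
RHS = [(1 + sin β) + (1 - sin β)] / [(1 - sin β)(1 + sin β)] = 2/(1 - sin²β) = 2/cos²β = 2sec²β = LHS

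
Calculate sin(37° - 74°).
sin(37° - 74°) = sin 37° cos 74° - cos 37° sin 74° = -0.6018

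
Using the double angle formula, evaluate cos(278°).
cos(278°) = cos²139° - sin²139° = 0.1392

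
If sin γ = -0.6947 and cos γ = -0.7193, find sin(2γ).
sin(2γ) = 2 sin γ cos γ = 0.9994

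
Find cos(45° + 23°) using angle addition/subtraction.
cos(45° + 23°) = cos 45° cos 23° - sin 45° sin 23° = 0.3746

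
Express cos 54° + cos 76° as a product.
cos 54° + cos 76° = 2 cos(65°) cos(-11°)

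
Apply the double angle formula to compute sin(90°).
sin(90°) = 2 sin 45° cos 45° = 1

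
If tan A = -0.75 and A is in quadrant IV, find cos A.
cos A = 0.8 (using tan²A + 1 = sec²A)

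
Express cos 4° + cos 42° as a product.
cos 4° + cos 42° = 2 cos(23°) cos(-19°)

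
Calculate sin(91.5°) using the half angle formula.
sin(91.5°) = √((1 - cos 183°)/2) = 0.9997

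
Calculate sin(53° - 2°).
sin(53° - 2°) = sin 53° cos 2° - cos 53° sin 2° = 0.7771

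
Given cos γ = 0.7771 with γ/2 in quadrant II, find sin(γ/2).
sin(γ/2) = ±√((1 - cos γ)/2); positive since γ/2 ∈ QII, so sin(γ/2) = 0.3338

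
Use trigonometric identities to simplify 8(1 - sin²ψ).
8(1 - sin²ψ) = 8(cos²ψ) (using Pythagorean identity)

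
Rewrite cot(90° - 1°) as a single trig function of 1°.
cot(90° - 1°) = tan(1°)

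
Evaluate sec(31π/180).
sec(31π/180) = 1.167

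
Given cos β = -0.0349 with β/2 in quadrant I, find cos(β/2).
cos(β/2) = ±√((1 + cos β)/2); positive since β/2 ∈ QI, so cos(β/2) = 0.6947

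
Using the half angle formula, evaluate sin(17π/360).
sin(17π/360) = √((1 - cos 17π/180)/2) = 0.1478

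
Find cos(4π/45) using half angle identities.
cos(4π/45) = √((1 + cos 8π/45)/2) = 0.9613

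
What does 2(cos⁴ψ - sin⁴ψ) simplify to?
2(cos⁴ψ - sin⁴ψ) = 2(cos(2ψ)) (using Factoring + double angle)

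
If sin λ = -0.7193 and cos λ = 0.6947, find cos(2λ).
cos(2λ) = cos²λ - sin²λ = -0.03478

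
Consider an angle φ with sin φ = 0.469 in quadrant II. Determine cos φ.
cos φ = ±√(1 - sin²φ) = -0.8832 (negative in QII)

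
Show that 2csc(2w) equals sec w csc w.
LHS = 2/sin(2w) = 2/(2 sin w cos w) = 1/(sin w cos w) = (1/cos w)(1/sin w) = sec w csc w = RHS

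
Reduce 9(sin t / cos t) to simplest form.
9(sin t / cos t) = 9(tan t) (using Quotient identity)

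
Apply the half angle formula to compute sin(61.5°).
sin(61.5°) = √((1 - cos 123°)/2) = 0.8788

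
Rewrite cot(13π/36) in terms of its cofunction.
cot(13π/36) = tan(π/2 - 13π/36) = tan(5π/36)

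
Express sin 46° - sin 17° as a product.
sin 46° - sin 17° = 2 cos(31.5°) sin(14.5°)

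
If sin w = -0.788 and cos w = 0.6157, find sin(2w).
sin(2w) = 2 sin w cos w = -0.9703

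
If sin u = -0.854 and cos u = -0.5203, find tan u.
tan u = sin u / cos u = 1.641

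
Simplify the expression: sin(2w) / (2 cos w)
sin(2w) / (2 cos w) = sin w (using Double angle)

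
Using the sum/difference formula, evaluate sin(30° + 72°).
sin(30° + 72°) = sin 30° cos 72° + cos 30° sin 72° = 0.9781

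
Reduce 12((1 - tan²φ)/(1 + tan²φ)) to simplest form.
12((1 - tan²φ)/(1 + tan²φ)) = 12(cos(2φ)) (using Double angle)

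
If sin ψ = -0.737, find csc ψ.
csc ψ = 1/sin ψ = -1.357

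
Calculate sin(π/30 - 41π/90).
sin(π/30 - 41π/90) = sin π/30 cos 41π/90 - cos π/30 sin 41π/90 = -0.9703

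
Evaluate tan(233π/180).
tan(233π/180) = 1.327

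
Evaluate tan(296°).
tan(296°) = -2.05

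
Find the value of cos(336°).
cos(336°) = 0.9135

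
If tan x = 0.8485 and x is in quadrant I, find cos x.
cos x = 0.7625 (using tan²x + 1 = sec²x)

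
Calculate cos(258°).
cos(258°) = -0.2079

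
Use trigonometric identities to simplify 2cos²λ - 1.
2cos²λ - 1 = cos(2λ) (using Double angle)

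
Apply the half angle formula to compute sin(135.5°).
sin(135.5°) = √((1 - cos 271°)/2) = 0.7009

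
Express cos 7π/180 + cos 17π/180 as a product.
cos 7π/180 + cos 17π/180 = 2 cos(π/15) cos(-π/36)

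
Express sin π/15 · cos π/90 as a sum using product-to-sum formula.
sin π/15 cos π/90 = (1/2)[sin(π/15+π/90) + sin(π/15-π/90)]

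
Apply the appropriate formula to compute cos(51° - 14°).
cos(51° - 14°) = cos 51° cos 14° + sin 51° sin 14° = 0.7986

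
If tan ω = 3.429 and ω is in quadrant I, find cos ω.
cos ω = 0.28 (using tan²ω + 1 = sec²ω)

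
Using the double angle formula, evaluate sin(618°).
sin(618°) = 2 sin 309° cos 309° = -0.9781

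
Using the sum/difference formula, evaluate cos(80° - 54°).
cos(80° - 54°) = cos 80° cos 54° + sin 80° sin 54° = 0.8988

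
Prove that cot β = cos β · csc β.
RHS = cos β · (1/sin β) = cos β/sin β = cot β = LHS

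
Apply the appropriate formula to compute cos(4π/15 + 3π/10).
cos(4π/15 + 3π/10) = cos 4π/15 cos 3π/10 - sin 4π/15 sin 3π/10 = -0.2079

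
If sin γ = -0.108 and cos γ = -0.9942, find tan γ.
tan γ = sin γ / cos γ = 0.1086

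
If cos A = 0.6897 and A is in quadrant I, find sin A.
sin A = 0.7241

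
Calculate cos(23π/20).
cos(23π/20) = -0.891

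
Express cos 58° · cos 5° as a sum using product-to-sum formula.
cos 58° cos 5° = (1/2)[cos(58°-5°) + cos(58°+5°)]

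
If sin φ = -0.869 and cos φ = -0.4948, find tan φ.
tan φ = sin φ / cos φ = 1.756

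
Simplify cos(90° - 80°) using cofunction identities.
cos(90° - 80°) = sin(80°)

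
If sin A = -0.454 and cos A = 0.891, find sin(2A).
sin(2A) = 2 sin A cos A = -0.809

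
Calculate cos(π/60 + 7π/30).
cos(π/60 + 7π/30) = cos π/60 cos 7π/30 - sin π/60 sin 7π/30 = √2/2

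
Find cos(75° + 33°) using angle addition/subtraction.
cos(75° + 33°) = cos 75° cos 33° - sin 75° sin 33° = -0.309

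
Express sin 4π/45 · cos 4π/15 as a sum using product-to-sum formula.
sin 4π/45 cos 4π/15 = (1/2)[sin(4π/45+4π/15) + sin(4π/45-4π/15)]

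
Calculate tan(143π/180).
tan(143π/180) = -0.7536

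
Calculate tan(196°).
tan(196°) = 0.2867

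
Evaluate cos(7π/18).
cos(7π/18) = 0.342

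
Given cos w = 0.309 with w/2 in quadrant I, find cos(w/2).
cos(w/2) = ±√((1 + cos w)/2); positive since w/2 ∈ QI, so cos(w/2) = 0.809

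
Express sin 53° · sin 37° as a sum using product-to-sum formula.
sin 53° sin 37° = (1/2)[cos(53°-37°) - cos(53°+37°)]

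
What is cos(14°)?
cos(14°) = 0.9703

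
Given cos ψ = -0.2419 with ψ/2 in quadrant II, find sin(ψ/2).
sin(ψ/2) = ±√((1 - cos ψ)/2); positive since ψ/2 ∈ QII, so sin(ψ/2) = 0.788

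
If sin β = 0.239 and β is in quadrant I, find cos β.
cos β = 0.971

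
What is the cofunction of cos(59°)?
cos(59°) = sin(90° - 59°) = sin(31°)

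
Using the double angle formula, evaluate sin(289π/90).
sin(289π/90) = 2 sin 289π/180 cos 289π/180 = -0.6157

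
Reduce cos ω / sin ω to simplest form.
cos ω / sin ω = cot ω (using Quotient identity)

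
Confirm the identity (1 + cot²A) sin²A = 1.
LHS = csc²A · sin²A = (1/sin²A) · sin²A = 1 = RHS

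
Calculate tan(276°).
tan(276°) = -9.514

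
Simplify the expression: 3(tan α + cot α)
3(tan α + cot α) = 3(sec α csc α) (using Quotient identities)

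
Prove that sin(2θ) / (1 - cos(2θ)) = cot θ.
LHS = 2 sin θ cos θ / (2sin²θ) = cos θ/sin θ = cot θ = RHS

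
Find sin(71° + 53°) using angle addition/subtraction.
sin(71° + 53°) = sin 71° cos 53° + cos 71° sin 53° = 0.829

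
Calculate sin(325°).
sin(325°) = -0.5736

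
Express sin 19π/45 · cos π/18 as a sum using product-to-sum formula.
sin 19π/45 cos π/18 = (1/2)[sin(19π/45+π/18) + sin(19π/45-π/18)]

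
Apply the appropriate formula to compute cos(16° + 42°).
cos(16° + 42°) = cos 16° cos 42° - sin 16° sin 42° = 0.5299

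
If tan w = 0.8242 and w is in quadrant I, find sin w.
sin w = 0.636 (using tan²w + 1 = sec²w)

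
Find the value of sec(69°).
sec(69°) = 2.79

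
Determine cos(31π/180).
cos(31π/180) = 0.8572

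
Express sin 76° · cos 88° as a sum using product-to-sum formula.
sin 76° cos 88° = (1/2)[sin(76°+88°) + sin(76°-88°)]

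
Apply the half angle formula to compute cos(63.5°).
cos(63.5°) = √((1 + cos 127°)/2) = 0.4462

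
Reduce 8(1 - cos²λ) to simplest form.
8(1 - cos²λ) = 8(sin²λ) (using Pythagorean identity)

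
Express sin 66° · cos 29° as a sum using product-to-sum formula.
sin 66° cos 29° = (1/2)[sin(66°+29°) + sin(66°-29°)]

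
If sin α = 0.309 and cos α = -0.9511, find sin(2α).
sin(2α) = 2 sin α cos α = -0.5878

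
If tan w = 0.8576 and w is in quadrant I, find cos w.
cos w = 0.7591 (using tan²w + 1 = sec²w)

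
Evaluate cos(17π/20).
cos(17π/20) = -0.891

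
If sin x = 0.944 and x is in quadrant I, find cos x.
cos x = 0.3299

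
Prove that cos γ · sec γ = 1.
LHS = cos γ · (1/cos γ) = 1 = RHS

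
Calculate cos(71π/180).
cos(71π/180) = 0.3256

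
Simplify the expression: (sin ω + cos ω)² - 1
(sin ω + cos ω)² - 1 = sin(2ω) (using Pythagorean + double angle)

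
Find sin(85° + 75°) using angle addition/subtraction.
sin(85° + 75°) = sin 85° cos 75° + cos 85° sin 75° = 0.342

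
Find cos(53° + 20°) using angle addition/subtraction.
cos(53° + 20°) = cos 53° cos 20° - sin 53° sin 20° = 0.2924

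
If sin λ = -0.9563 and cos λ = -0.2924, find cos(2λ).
cos(2λ) = cos²λ - sin²λ = -0.829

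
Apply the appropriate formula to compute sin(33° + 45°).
sin(33° + 45°) = sin 33° cos 45° + cos 33° sin 45° = 0.9781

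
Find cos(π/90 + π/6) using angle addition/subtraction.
cos(π/90 + π/6) = cos π/90 cos π/6 - sin π/90 sin π/6 = 0.848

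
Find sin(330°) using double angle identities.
sin(330°) = 2 sin 165° cos 165° = -1/2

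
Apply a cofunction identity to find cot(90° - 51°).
cot(90° - 51°) = tan(51°) = 1.235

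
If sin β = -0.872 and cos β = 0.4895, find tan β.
tan β = sin β / cos β = -1.781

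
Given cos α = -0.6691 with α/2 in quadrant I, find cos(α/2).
cos(α/2) = ±√((1 + cos α)/2); positive since α/2 ∈ QI, so cos(α/2) = 0.4068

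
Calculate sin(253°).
sin(253°) = -0.9563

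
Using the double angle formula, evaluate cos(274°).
cos(274°) = cos²137° - sin²137° = 0.06976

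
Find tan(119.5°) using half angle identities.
tan(119.5°) = sin 239° / (1 + cos 239°) = -1.767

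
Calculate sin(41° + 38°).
sin(41° + 38°) = sin 41° cos 38° + cos 41° sin 38° = 0.9816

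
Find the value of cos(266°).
cos(266°) = -0.06976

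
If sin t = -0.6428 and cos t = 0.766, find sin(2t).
sin(2t) = 2 sin t cos t = -0.9848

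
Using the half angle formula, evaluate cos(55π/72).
cos(55π/72) = -√((1 + cos 55π/36)/2) = -0.7373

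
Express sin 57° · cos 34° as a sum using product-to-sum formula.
sin 57° cos 34° = (1/2)[sin(57°+34°) + sin(57°-34°)]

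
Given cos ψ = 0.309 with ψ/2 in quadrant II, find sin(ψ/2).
sin(ψ/2) = ±√((1 - cos ψ)/2); positive since ψ/2 ∈ QII, so sin(ψ/2) = 0.5878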